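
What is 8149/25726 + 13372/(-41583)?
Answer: -5148205/1069764258 ≈ -0.0048125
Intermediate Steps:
8149/25726 + 13372/(-41583) = 8149*(1/25726) + 13372*(-1/41583) = 8149/25726 - 13372/41583 = -5148205/1069764258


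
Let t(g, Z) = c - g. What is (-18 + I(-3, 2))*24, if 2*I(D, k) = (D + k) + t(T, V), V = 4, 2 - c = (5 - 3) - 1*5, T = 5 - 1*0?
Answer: -444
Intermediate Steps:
T = 5 (T = 5 + 0 = 5)
c = 5 (c = 2 - ((5 - 3) - 1*5) = 2 - (2 - 5) = 2 - 1*(-3) = 2 + 3 = 5)
t(g, Z) = 5 - g
I(D, k) = D/2 + k/2 (I(D, k) = ((D + k) + (5 - 1*5))/2 = ((D + k) + (5 - 5))/2 = ((D + k) + 0)/2 = (D + k)/2 = D/2 + k/2)
(-18 + I(-3, 2))*24 = (-18 + ((1/2)*(-3) + (1/2)*2))*24 = (-18 + (-3/2 + 1))*24 = (-18 - 1/2)*24 = -37/2*24 = -444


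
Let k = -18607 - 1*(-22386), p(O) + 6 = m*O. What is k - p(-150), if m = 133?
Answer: 23735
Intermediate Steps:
p(O) = -6 + 133*O
k = 3779 (k = -18607 + 22386 = 3779)
k - p(-150) = 3779 - (-6 + 133*(-150)) = 3779 - (-6 - 19950) = 3779 - 1*(-19956) = 3779 + 19956 = 23735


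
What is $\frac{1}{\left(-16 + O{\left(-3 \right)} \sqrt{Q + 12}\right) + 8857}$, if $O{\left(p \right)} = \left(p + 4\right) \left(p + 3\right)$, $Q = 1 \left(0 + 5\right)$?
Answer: $\frac{1}{8841} \approx 0.00011311$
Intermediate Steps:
$Q = 5$ ($Q = 1 \cdot 5 = 5$)
$O{\left(p \right)} = \left(3 + p\right) \left(4 + p\right)$ ($O{\left(p \right)} = \left(4 + p\right) \left(3 + p\right) = \left(3 + p\right) \left(4 + p\right)$)
$\frac{1}{\left(-16 + O{\left(-3 \right)} \sqrt{Q + 12}\right) + 8857} = \frac{1}{\left(-16 + \left(12 + \left(-3\right)^{2} + 7 \left(-3\right)\right) \sqrt{5 + 12}\right) + 8857} = \frac{1}{\left(-16 + \left(12 + 9 - 21\right) \sqrt{17}\right) + 8857} = \frac{1}{\left(-16 + 0 \sqrt{17}\right) + 8857} = \frac{1}{\left(-16 + 0\right) + 8857} = \frac{1}{-16 + 8857} = \frac{1}{8841}$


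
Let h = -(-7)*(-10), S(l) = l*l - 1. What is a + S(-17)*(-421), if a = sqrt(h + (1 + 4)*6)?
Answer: -121248 + 2*I*sqrt(10) ≈ -1.2125e+5 + 6.3246*I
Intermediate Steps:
S(l) = -1 + l**2 (S(l) = l**2 - 1 = -1 + l**2)
h = -70 (h = -1*70 = -70)
a = 2*I*sqrt(10) (a = sqrt(-70 + (1 + 4)*6) = sqrt(-70 + 5*6) = sqrt(-70 + 30) = sqrt(-40) = 2*I*sqrt(10) ≈ 6.3246*I)
a + S(-17)*(-421) = 2*I*sqrt(10) + (-1 + (-17)**2)*(-421) = 2*I*sqrt(10) + (-1 + 289)*(-421) = 2*I*sqrt(10) + 288*(-421) = 2*I*sqrt(10) - 121248 = -121248 + 2*I*sqrt(10)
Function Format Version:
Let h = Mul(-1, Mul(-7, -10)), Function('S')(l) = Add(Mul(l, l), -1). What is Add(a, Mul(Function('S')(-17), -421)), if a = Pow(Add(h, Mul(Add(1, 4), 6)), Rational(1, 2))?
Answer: Add(-121248, Mul(2, I, Pow(10, Rational(1, 2)))) ≈ Add(-1.2125e+5, Mul(6.3246, I))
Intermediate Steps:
Function('S')(l) = Add(-1, Pow(l, 2)) (Function('S')(l) = Add(Pow(l, 2), -1) = Add(-1, Pow(l, 2)))
h = -70 (h = Mul(-1, 70) = -70)
a = Mul(2, I, Pow(10, Rational(1, 2))) (a = Pow(Add(-70, Mul(Add(1, 4), 6)), Rational(1, 2)) = Pow(Add(-70, Mul(5, 6)), Rational(1, 2)) = Pow(Add(-70, 30), Rational(1, 2)) = Pow(-40, Rational(1, 2)) = Mul(2, I, Pow(10, Rational(1, 2))) ≈ Mul(6.3246, I))
Add(a, Mul(Function('S')(-17), -421)) = Add(Mul(2, I, Pow(10, Rational(1, 2))), Mul(Add(-1, Pow(-17, 2)), -421)) = Add(Mul(2, I, Pow(10, Rational(1, 2))), Mul(Add(-1, 289), -421)) = Add(Mul(2, I, Pow(10, Rational(1, 2))), Mul(288, -421)) = Add(Mul(2, I, Pow(10, Rational(1, 2))), -121248) = Add(-121248, Mul(2, I, Pow(10, Rational(1, 2))))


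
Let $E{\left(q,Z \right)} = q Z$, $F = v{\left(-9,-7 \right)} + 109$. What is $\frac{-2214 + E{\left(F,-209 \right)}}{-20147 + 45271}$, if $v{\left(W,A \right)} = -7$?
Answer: $- \frac{5883}{6281} \approx -0.93663$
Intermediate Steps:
$F = 102$ ($F = -7 + 109 = 102$)
$E{\left(q,Z \right)} = Z q$
$\frac{-2214 + E{\left(F,-209 \right)}}{-20147 + 45271} = \frac{-2214 - 21318}{-20147 + 45271} = \frac{-2214 - 21318}{25124} = \left(-23532\right) \frac{1}{25124} = - \frac{5883}{6281}$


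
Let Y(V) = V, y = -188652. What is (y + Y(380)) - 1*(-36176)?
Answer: -152096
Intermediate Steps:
(y + Y(380)) - 1*(-36176) = (-188652 + 380) - 1*(-36176) = -188272 + 36176 = -152096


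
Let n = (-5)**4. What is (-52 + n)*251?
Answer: 143823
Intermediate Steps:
n = 625
(-52 + n)*251 = (-52 + 625)*251 = 573*251 = 143823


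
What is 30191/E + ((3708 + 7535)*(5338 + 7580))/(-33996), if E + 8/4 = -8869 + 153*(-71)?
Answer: -119463949648/27953211 ≈ -4273.7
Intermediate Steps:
E = -19734 (E = -2 + (-8869 + 153*(-71)) = -2 + (-8869 - 10863) = -2 - 19732 = -19734)
30191/E + ((3708 + 7535)*(5338 + 7580))/(-33996) = 30191/(-19734) + ((3708 + 7535)*(5338 + 7580))/(-33996) = 30191*(-1/19734) + (11243*12918)*(-1/33996) = -30191/19734 + 145237074*(-1/33996) = -30191/19734 - 24206179/5666 = -119463949648/27953211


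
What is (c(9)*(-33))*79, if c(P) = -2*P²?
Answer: 422334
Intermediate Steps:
(c(9)*(-33))*79 = (-2*9²*(-33))*79 = (-2*81*(-33))*79 = -162*(-33)*79 = 5346*79 = 422334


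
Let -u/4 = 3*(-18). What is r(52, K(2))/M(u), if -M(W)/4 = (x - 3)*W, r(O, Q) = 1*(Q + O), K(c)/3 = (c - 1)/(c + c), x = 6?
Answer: -211/10368 ≈ -0.020351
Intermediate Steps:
K(c) = 3*(-1 + c)/(2*c) (K(c) = 3*((c - 1)/(c + c)) = 3*((-1 + c)/((2*c))) = 3*((-1 + c)*(1/(2*c))) = 3*((-1 + c)/(2*c)) = 3*(-1 + c)/(2*c))
u = 216 (u = -12*(-18) = -4*(-54) = 216)
r(O, Q) = O + Q (r(O, Q) = 1*(O + Q) = O + Q)
M(W) = -12*W (M(W) = -4*(6 - 3)*W = -12*W)
r(52, K(2))/M(u) = (52 + (3/2)*(-1 + 2)/2)/((-12*216)) = (52 + (3/2)*(1/2)*1)/(-2592) = (52 + 3/4)*(-1/2592) = (211/4)*(-1/2592) = -211/10368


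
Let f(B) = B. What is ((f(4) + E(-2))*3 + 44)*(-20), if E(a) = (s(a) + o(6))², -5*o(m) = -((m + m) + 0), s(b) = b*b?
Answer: -17888/5 ≈ -3577.6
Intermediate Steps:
s(b) = b²
o(m) = 2*m/5 (o(m) = -(-1)*((m + m) + 0)/5 = -(-1)*(2*m + 0)/5 = -(-1)*2*m/5 = -(-2)*m/5 = 2*m/5)
E(a) = (12/5 + a²)² (E(a) = (a² + (⅖)*6)² = (a² + 12/5)² = (12/5 + a²)²)
((f(4) + E(-2))*3 + 44)*(-20) = ((4 + (12 + 5*(-2)²)²/25)*3 + 44)*(-20) = ((4 + (12 + 5*4)²/25)*3 + 44)*(-20) = ((4 + (12 + 20)²/25)*3 + 44)*(-20) = ((4 + (1/25)*32²)*3 + 44)*(-20) = ((4 + (1/25)*1024)*3 + 44)*(-20) = ((4 + 1024/25)*3 + 44)*(-20) = ((1124/25)*3 + 44)*(-20) = (3372/25 + 44)*(-20) = (4472/25)*(-20) = -17888/5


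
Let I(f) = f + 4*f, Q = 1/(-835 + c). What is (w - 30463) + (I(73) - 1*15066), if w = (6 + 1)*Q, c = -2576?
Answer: -154054411/3411 ≈ -45164.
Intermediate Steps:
Q = -1/3411 (Q = 1/(-835 - 2576) = 1/(-3411) = -1/3411 ≈ -0.00029317)
I(f) = 5*f
w = -7/3411 (w = (6 + 1)*(-1/3411) = 7*(-1/3411) = -7/3411 ≈ -0.0020522)
(w - 30463) + (I(73) - 1*15066) = (-7/3411 - 30463) + (5*73 - 1*15066) = -103909300/3411 + (365 - 15066) = -103909300/3411 - 14701 = -154054411/3411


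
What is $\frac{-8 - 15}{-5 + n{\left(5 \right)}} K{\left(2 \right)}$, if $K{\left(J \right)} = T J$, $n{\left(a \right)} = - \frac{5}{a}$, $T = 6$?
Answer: $46$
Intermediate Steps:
$K{\left(J \right)} = 6 J$
$\frac{-8 - 15}{-5 + n{\left(5 \right)}} K{\left(2 \right)} = \frac{-8 - 15}{-5 - \frac{5}{5}} \cdot 6 \cdot 2 = \frac{-8 - 15}{-5 - 1} \cdot 12 = - \frac{23}{-5 - 1} \cdot 12 = - \frac{23}{-6} \cdot 12 = \left(-23\right) \left(- \frac{1}{6}\right) 12 = \frac{23}{6} \cdot 12 = 46$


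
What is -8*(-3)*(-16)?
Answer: -384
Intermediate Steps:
-8*(-3)*(-16) = 24*(-16) = -384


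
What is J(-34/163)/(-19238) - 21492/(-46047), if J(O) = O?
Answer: 11232675041/24065651053 ≈ 0.46675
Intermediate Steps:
J(-34/163)/(-19238) - 21492/(-46047) = -34/163/(-19238) - 21492/(-46047) = -34*1/163*(-1/19238) - 21492*(-1/46047) = -34/163*(-1/19238) + 7164/15349 = 17/1567897 + 7164/15349 = 11232675041/24065651053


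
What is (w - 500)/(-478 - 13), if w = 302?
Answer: 198/491 ≈ 0.40326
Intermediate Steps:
(w - 500)/(-478 - 13) = (302 - 500)/(-478 - 13) = -198/(-491) = -198*(-1/491) = 198/491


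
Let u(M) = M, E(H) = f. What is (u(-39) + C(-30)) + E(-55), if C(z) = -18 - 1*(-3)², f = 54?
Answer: -12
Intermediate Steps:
E(H) = 54
C(z) = -27 (C(z) = -18 - 1*9 = -18 - 9 = -27)
(u(-39) + C(-30)) + E(-55) = (-39 - 27) + 54 = -66 + 54 = -12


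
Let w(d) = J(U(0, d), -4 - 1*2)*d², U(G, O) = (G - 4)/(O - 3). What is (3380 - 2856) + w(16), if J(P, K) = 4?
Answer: 1548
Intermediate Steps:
U(G, O) = (-4 + G)/(-3 + O)
w(d) = 4*d²
(3380 - 2856) + w(16) = (3380 - 2856) + 4*16² = 524 + 4*256 = 524 + 1024 = 1548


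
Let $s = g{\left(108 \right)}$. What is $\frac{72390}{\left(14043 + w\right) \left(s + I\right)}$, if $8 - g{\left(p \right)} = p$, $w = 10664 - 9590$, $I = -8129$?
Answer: $- \frac{24130}{41465931} \approx -0.00058192$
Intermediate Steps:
$w = 1074$ ($w = 10664 - 9590 = 1074$)
$g{\left(p \right)} = 8 - p$
$s = -100$ ($s = 8 - 108 = -100$)
$\frac{72390}{\left(14043 + w\right) \left(s + I\right)} = \frac{72390}{\left(14043 + 1074\right) \left(-100 - 8129\right)} = \frac{72390}{15117 \left(-8229\right)} = \frac{72390}{-124397793} = 72390 \left(- \frac{1}{124397793}\right) = - \frac{24130}{41465931}$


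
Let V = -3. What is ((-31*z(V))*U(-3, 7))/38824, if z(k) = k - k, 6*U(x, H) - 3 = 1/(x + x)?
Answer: 0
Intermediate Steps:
U(x, H) = ½ + 1/(12*x) (U(x, H) = ½ + 1/(6*(x + x)) = ½ + 1/(6*((2*x))) = ½ + (1/(2*x))/6 = ½ + 1/(12*x))
z(k) = 0
((-31*z(V))*U(-3, 7))/38824 = ((-31*0)*((1/12)*(1 + 6*(-3))/(-3)))/38824 = (0*((1/12)*(-⅓)*(1 - 18)))*(1/38824) = (0*((1/12)*(-⅓)*(-17)))*(1/38824) = (0*(17/36))*(1/38824) = 0*(1/38824) = 0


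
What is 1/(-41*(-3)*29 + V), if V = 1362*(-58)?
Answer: -1/75429 ≈ -1.3257e-5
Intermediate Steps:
V = -78996
1/(-41*(-3)*29 + V) = 1/(-41*(-3)*29 - 78996) = 1/(123*29 - 78996) = 1/(3567 - 78996) = 1/(-75429) = -1/75429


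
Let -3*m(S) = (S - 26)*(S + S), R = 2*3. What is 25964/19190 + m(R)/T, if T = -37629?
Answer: 487732078/361050255 ≈ 1.3509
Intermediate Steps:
R = 6
m(S) = -2*S*(-26 + S)/3 (m(S) = -(S - 26)*(S + S)/3 = -(-26 + S)*2*S/3 = -2*S*(-26 + S)/3)
25964/19190 + m(R)/T = 25964/19190 + ((2/3)*6*(26 - 1*6))/(-37629) = 25964*(1/19190) + ((2/3)*6*(26 - 6))*(-1/37629) = 12982/9595 + ((2/3)*6*20)*(-1/37629) = 12982/9595 + 80*(-1/37629) = 12982/9595 - 80/37629 = 487732078/361050255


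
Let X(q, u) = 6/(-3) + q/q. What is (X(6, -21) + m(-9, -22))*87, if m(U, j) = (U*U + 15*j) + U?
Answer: -22533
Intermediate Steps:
X(q, u) = -1 (X(q, u) = 6*(-⅓) + 1 = -2 + 1 = -1)
m(U, j) = U + U² + 15*j (m(U, j) = (U² + 15*j) + U = U + U² + 15*j)
(X(6, -21) + m(-9, -22))*87 = (-1 + (-9 + (-9)² + 15*(-22)))*87 = (-1 + (-9 + 81 - 330))*87 = (-1 - 258)*87 = -259*87 = -22533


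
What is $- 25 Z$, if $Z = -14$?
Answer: $350$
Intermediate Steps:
$- 25 Z = \left(-25\right) \left(-14\right) = 350$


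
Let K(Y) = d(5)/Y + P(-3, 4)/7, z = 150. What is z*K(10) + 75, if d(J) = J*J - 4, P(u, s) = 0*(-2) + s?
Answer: 3330/7 ≈ 475.71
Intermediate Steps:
P(u, s) = s (P(u, s) = 0 + s = s)
d(J) = -4 + J² (d(J) = J² - 4 = -4 + J²)
K(Y) = 4/7 + 21/Y (K(Y) = (-4 + 5²)/Y + 4/7 = (-4 + 25)/Y + 4*(⅐) = 21/Y + 4/7 = 4/7 + 21/Y)
z*K(10) + 75 = 150*(4/7 + 21/10) + 75 = 150*(187/70) + 75 = 2805/7 + 75 = 3330/7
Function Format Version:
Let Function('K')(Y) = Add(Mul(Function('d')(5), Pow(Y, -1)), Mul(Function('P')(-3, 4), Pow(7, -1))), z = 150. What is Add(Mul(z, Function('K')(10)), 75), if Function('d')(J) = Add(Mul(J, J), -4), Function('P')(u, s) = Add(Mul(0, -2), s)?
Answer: Rational(3330, 7) ≈ 475.71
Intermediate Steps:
Function('P')(u, s) = s (Function('P')(u, s) = Add(0, s) = s)
Function('d')(J) = Add(-4, Pow(J, 2)) (Function('d')(J) = Add(Pow(J, 2), -4) = Add(-4, Pow(J, 2)))
Function('K')(Y) = Add(Rational(4, 7), Mul(21, Pow(Y, -1))) (Function('K')(Y) = Add(Mul(Add(-4, Pow(5, 2)), Pow(Y, -1)), Mul(4, Pow(7, -1))) = Add(Mul(Add(-4, 25), Pow(Y, -1)), Mul(4, Rational(1, 7))) = Add(Mul(21, Pow(Y, -1)), Rational(4, 7)) = Add(Rational(4, 7), Mul(21, Pow(Y, -1))))
Add(Mul(z, Function('K')(10)), 75) = Add(Mul(150, Add(Rational(4, 7), Mul(21, Pow(10, -1)))), 75) = Add(Mul(150, Add(Rational(4, 7), Mul(21, Rational(1, 10)))), 75) = Add(Mul(150, Add(Rational(4, 7), Rational(21, 10))), 75) = Add(Mul(150, Rational(187, 70)), 75) = Add(Rational(2805, 7), 75) = Rational(3330, 7)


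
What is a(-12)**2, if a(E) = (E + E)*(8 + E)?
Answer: 9216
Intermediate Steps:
a(E) = 2*E*(8 + E) (a(E) = (2*E)*(8 + E) = 2*E*(8 + E))
a(-12)**2 = (2*(-12)*(8 - 12))**2 = (2*(-12)*(-4))**2 = 96**2 = 9216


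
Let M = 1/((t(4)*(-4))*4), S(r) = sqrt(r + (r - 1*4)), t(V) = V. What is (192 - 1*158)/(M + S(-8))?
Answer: -2176/81921 - 278528*I*sqrt(5)/81921 ≈ -0.026562 - 7.6025*I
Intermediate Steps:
S(r) = sqrt(-4 + 2*r) (S(r) = sqrt(r + (r - 4)) = sqrt(r + (-4 + r)) = sqrt(-4 + 2*r))
M = -1/64 (M = 1/((4*(-4))*4) = 1/(-16*4) = 1/(-64) = -1/64 ≈ -0.015625)
(192 - 1*158)/(M + S(-8)) = (192 - 1*158)/(-1/64 + sqrt(-4 + 2*(-8))) = (192 - 158)/(-1/64 + sqrt(-4 - 16)) = 34/(-1/64 + sqrt(-20)) = 34/(-1/64 + 2*I*sqrt(5))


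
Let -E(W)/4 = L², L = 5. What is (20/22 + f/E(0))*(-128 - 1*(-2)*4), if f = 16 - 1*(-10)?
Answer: -4284/55 ≈ -77.891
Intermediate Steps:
E(W) = -100 (E(W) = -4*5² = -4*25 = -100)
f = 26 (f = 16 + 10 = 26)
(20/22 + f/E(0))*(-128 - 1*(-2)*4) = (20/22 + 26/(-100))*(-128 - 1*(-2)*4) = (20*(1/22) + 26*(-1/100))*(-128 + 2*4) = (10/11 - 13/50)*(-128 + 8) = (357/550)*(-120) = -4284/55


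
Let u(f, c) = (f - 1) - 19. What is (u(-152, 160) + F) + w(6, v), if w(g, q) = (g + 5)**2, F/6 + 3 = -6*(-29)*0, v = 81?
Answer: -69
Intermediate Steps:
u(f, c) = -20 + f (u(f, c) = (-1 + f) - 19 = -20 + f)
F = -18 (F = -18 + 6*(-6*(-29)*0) = -18 + 6*(174*0) = -18 + 6*0 = -18 + 0 = -18)
w(g, q) = (5 + g)**2
(u(-152, 160) + F) + w(6, v) = ((-20 - 152) - 18) + (5 + 6)**2 = (-172 - 18) + 11**2 = -190 + 121 = -69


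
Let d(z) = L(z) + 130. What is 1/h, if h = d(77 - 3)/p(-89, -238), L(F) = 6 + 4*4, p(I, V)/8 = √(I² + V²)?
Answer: √64565/19 ≈ 13.374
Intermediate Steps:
p(I, V) = 8*√(I² + V²)
L(F) = 22 (L(F) = 6 + 16 = 22)
d(z) = 152 (d(z) = 22 + 130 = 152)
h = 19*√64565/64565 (h = 152/((8*√((-89)² + (-238)²))) = 152/((8*√(7921 + 56644))) = 152/((8*√64565)) = 152*(√64565/516520) = 19*√64565/64565 ≈ 0.074775)
1/h = 1/(19*√64565/64565) = √64565/19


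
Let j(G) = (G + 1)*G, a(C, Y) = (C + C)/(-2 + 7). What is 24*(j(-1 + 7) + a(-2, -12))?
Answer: 4944/5 ≈ 988.80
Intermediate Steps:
a(C, Y) = 2*C/5 (a(C, Y) = (2*C)/5 = (2*C)*(1/5) = 2*C/5)
j(G) = G*(1 + G) (j(G) = (1 + G)*G = G*(1 + G))
24*(j(-1 + 7) + a(-2, -12)) = 24*((-1 + 7)*(1 + (-1 + 7)) + (2/5)*(-2)) = 24*(6*(1 + 6) - 4/5) = 24*(6*7 - 4/5) = 24*(42 - 4/5) = 24*(206/5) = 4944/5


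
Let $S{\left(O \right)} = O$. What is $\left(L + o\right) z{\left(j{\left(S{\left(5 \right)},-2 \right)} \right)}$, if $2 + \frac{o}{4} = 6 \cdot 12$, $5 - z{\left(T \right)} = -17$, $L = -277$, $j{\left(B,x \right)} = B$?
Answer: $66$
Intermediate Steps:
$z{\left(T \right)} = 22$ ($z{\left(T \right)} = 5 - -17 = 5 + 17 = 22$)
$o = 280$ ($o = -8 + 4 \cdot 6 \cdot 12 = -8 + 4 \cdot 72 = -8 + 288 = 280$)
$\left(L + o\right) z{\left(j{\left(S{\left(5 \right)},-2 \right)} \right)} = \left(-277 + 280\right) 22 = 3 \cdot 22 = 66$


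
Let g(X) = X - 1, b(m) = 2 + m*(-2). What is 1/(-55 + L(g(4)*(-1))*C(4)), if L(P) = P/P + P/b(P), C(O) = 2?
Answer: -4/215 ≈ -0.018605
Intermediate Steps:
b(m) = 2 - 2*m
g(X) = -1 + X
L(P) = 1 + P/(2 - 2*P) (L(P) = P/P + P/(2 - 2*P) = 1 + P/(2 - 2*P))
1/(-55 + L(g(4)*(-1))*C(4)) = 1/(-55 + ((-2 + (-1 + 4)*(-1))/(2*(-1 + (-1 + 4)*(-1))))*2) = 1/(-55 + ((-2 + 3*(-1))/(2*(-1 + 3*(-1))))*2) = 1/(-55 + ((-2 - 3)/(2*(-1 - 3)))*2) = 1/(-55 + ((1/2)*(-5)/(-4))*2) = 1/(-55 + ((1/2)*(-1/4)*(-5))*2) = 1/(-55 + (5/8)*2) = 1/(-55 + 5/4) = 1/(-215/4) = -4/215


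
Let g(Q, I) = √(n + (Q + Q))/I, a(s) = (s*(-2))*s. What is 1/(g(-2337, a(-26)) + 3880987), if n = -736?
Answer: 3547035830624/13765999947185948593 + 676*I*√5410/13765999947185948593 ≈ 2.5767e-7 + 3.6119e-15*I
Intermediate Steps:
a(s) = -2*s² (a(s) = (-2*s)*s = -2*s²)
g(Q, I) = √(-736 + 2*Q)/I (g(Q, I) = √(-736 + (Q + Q))/I = √(-736 + 2*Q)/I)
1/(g(-2337, a(-26)) + 3880987) = 1/(√(-736 + 2*(-2337))/((-2*(-26)²)) + 3880987) = 1/(√(-736 - 4674)/((-2*676)) + 3880987) = 1/(√(-5410)/(-1352) + 3880987) = 1/(-I*√5410/1352 + 3880987) = 1/(3880987 - I*√5410/1352)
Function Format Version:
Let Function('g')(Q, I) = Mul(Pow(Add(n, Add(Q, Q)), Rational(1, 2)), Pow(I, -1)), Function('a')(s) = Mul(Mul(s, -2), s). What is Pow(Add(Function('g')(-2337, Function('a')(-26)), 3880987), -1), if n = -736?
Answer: Add(Rational(3547035830624, 13765999947185948593), Mul(Rational(676, 13765999947185948593), I, Pow(5410, Rational(1, 2)))) ≈ Add(2.5767e-7, Mul(3.6119e-15, I))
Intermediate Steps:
Function('a')(s) = Mul(-2, Pow(s, 2)) (Function('a')(s) = Mul(Mul(-2, s), s) = Mul(-2, Pow(s, 2)))
Function('g')(Q, I) = Mul(Pow(I, -1), Pow(Add(-736, Mul(2, Q)), Rational(1, 2))) (Function('g')(Q, I) = Mul(Pow(Add(-736, Add(Q, Q)), Rational(1, 2)), Pow(I, -1)) = Mul(Pow(Add(-736, Mul(2, Q)), Rational(1, 2)), Pow(I, -1)) = Mul(Pow(I, -1), Pow(Add(-736, Mul(2, Q)), Rational(1, 2))))
Pow(Add(Function('g')(-2337, Function('a')(-26)), 3880987), -1) = Pow(Add(Mul(Pow(Mul(-2, Pow(-26, 2)), -1), Pow(Add(-736, Mul(2, -2337)), Rational(1, 2))), 3880987), -1) = Pow(Add(Mul(Pow(Mul(-2, 676), -1), Pow(Add(-736, -4674), Rational(1, 2))), 3880987), -1) = Pow(Add(Mul(Pow(-1352, -1), Pow(-5410, Rational(1, 2))), 3880987), -1) = Pow(Add(Mul(Rational(-1, 1352), Mul(I, Pow(5410, Rational(1, 2)))), 3880987), -1) = Pow(Add(Mul(Rational(-1, 1352), I, Pow(5410, Rational(1, 2))), 3880987), -1) = Pow(Add(3880987, Mul(Rational(-1, 1352), I, Pow(5410, Rational(1, 2)))), -1)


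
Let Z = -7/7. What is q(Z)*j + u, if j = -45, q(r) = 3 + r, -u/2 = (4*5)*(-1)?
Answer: -50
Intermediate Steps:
Z = -1 (Z = -7*1/7 = -1)
u = 40 (u = -2*4*5*(-1) = -40*(-1) = -2*(-20) = 40)
q(Z)*j + u = (3 - 1)*(-45) + 40 = 2*(-45) + 40 = -90 + 40 = -50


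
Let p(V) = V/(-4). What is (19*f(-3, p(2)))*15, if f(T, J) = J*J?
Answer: 285/4 ≈ 71.250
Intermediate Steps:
p(V) = -V/4 (p(V) = V*(-¼) = -V/4)
f(T, J) = J²
(19*f(-3, p(2)))*15 = (19*(-¼*2)²)*15 = (19*(-½)²)*15 = (19*(¼))*15 = (19/4)*15 = 285/4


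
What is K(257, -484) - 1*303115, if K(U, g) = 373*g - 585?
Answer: -484232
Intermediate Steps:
K(U, g) = -585 + 373*g
K(257, -484) - 1*303115 = (-585 + 373*(-484)) - 1*303115 = (-585 - 180532) - 303115 = -181117 - 303115 = -484232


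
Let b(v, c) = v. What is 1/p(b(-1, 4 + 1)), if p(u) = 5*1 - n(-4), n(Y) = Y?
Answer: ⅑ ≈ 0.11111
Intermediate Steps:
p(u) = 9 (p(u) = 5*1 - 1*(-4) = 5 + 4 = 9)
1/p(b(-1, 4 + 1)) = 1/9 = ⅑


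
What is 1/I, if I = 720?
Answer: 1/720 ≈ 0.0013889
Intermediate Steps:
1/I = 1/720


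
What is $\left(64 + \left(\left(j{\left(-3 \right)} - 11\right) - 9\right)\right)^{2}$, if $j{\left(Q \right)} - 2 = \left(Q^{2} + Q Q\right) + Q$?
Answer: $3721$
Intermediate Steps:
$j{\left(Q \right)} = 2 + Q + 2 Q^{2}$ ($j{\left(Q \right)} = 2 + \left(\left(Q^{2} + Q Q\right) + Q\right) = 2 + \left(\left(Q^{2} + Q^{2}\right) + Q\right) = 2 + \left(2 Q^{2} + Q\right) = 2 + \left(Q + 2 Q^{2}\right) = 2 + Q + 2 Q^{2}$)
$\left(64 + \left(\left(j{\left(-3 \right)} - 11\right) - 9\right)\right)^{2} = \left(64 + \left(\left(\left(2 - 3 + 2 \left(-3\right)^{2}\right) - 11\right) - 9\right)\right)^{2} = \left(64 + \left(\left(\left(2 - 3 + 2 \cdot 9\right) - 11\right) - 9\right)\right)^{2} = \left(64 + \left(\left(\left(2 - 3 + 18\right) - 11\right) - 9\right)\right)^{2} = \left(64 + \left(\left(17 - 11\right) - 9\right)\right)^{2} = \left(64 + \left(6 - 9\right)\right)^{2} = \left(64 - 3\right)^{2} = 61^{2} = 3721$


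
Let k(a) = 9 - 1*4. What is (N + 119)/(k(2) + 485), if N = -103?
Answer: 8/245 ≈ 0.032653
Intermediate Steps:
k(a) = 5 (k(a) = 9 - 4 = 5)
(N + 119)/(k(2) + 485) = (-103 + 119)/(5 + 485) = 16/490 = 16*(1/490) = 8/245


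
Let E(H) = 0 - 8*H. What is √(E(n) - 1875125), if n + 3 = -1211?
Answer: I*√1865413 ≈ 1365.8*I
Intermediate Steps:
n = -1214 (n = -3 - 1211 = -1214)
E(H) = -8*H
√(E(n) - 1875125) = √(-8*(-1214) - 1875125) = √(9712 - 1875125) = √(-1865413) = I*√1865413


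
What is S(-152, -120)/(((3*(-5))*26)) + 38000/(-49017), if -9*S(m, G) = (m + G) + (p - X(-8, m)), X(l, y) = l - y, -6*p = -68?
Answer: -76607773/86024835 ≈ -0.89053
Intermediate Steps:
p = 34/3 (p = -⅙*(-68) = 34/3 ≈ 11.333)
S(m, G) = -58/27 - 2*m/9 - G/9 (S(m, G) = -((m + G) + (34/3 - (-8 - m)))/9 = -((G + m) + (34/3 + (8 + m)))/9 = -((G + m) + (58/3 + m))/9 = -(58/3 + G + 2*m)/9 = -58/27 - 2*m/9 - G/9)
S(-152, -120)/(((3*(-5))*26)) + 38000/(-49017) = (-58/27 - 2/9*(-152) - ⅑*(-120))/(((3*(-5))*26)) + 38000/(-49017) = (-58/27 + 304/9 + 40/3)/((-15*26)) + 38000*(-1/49017) = (1214/27)/(-390) - 38000/49017 = (1214/27)*(-1/390) - 38000/49017 = -607/5265 - 38000/49017 = -76607773/86024835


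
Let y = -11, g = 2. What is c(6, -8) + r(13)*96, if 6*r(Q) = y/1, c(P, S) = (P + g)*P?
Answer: -128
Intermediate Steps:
c(P, S) = P*(2 + P) (c(P, S) = (P + 2)*P = (2 + P)*P = P*(2 + P))
r(Q) = -11/6 (r(Q) = (-11/1)/6 = (-11*1)/6 = (1/6)*(-11) = -11/6)
c(6, -8) + r(13)*96 = 6*(2 + 6) - 11/6*96 = 6*8 - 176 = 48 - 176 = -128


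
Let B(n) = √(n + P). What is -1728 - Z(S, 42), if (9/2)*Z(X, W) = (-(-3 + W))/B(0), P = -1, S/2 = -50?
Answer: -1728 - 26*I/3 ≈ -1728.0 - 8.6667*I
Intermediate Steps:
S = -100 (S = 2*(-50) = -100)
B(n) = √(-1 + n) (B(n) = √(n - 1) = √(-1 + n))
Z(X, W) = -2*I*(3 - W)/9 (Z(X, W) = 2*((-(-3 + W))/(√(-1 + 0)))/9 = 2*((3 - W)/(√(-1)))/9 = 2*((3 - W)/I)/9 = 2*((3 - W)*(-I))/9 = 2*(-I*(3 - W))/9 = -2*I*(3 - W)/9)
-1728 - Z(S, 42) = -1728 - 2*I*(-3 + 42)/9 = -1728 - 2*I*39/9 = -1728 - 26*I/3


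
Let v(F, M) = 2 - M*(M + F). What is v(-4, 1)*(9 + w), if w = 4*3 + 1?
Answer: 110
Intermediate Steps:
w = 13 (w = 12 + 1 = 13)
v(F, M) = 2 - M*(F + M)
v(-4, 1)*(9 + w) = (2 - 1*1² - 1*(-4)*1)*(9 + 13) = (2 - 1*1 + 4)*22 = (2 - 1 + 4)*22 = 5*22 = 110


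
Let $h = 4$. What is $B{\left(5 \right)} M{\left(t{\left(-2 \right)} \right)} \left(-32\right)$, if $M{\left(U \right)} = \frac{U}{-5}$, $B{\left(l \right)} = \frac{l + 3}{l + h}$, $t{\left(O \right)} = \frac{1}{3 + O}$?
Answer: $\frac{256}{45} \approx 5.6889$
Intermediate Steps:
$B{\left(l \right)} = \frac{3 + l}{4 + l}$ ($B{\left(l \right)} = \frac{l + 3}{l + 4} = \frac{3 + l}{4 + l}$)
$M{\left(U \right)} = - \frac{U}{5}$ ($M{\left(U \right)} = U \left(- \frac{1}{5}\right) = - \frac{U}{5}$)
$B{\left(5 \right)} M{\left(t{\left(-2 \right)} \right)} \left(-32\right) = \frac{3 + 5}{4 + 5} \left(- \frac{1}{5 \left(3 - 2\right)}\right) \left(-32\right) = \frac{1}{9} \cdot 8 \left(- \frac{1}{5 \cdot 1}\right) \left(-32\right) = \frac{1}{9} \cdot 8 \left(\left(- \frac{1}{5}\right) 1\right) \left(-32\right) = \frac{8}{9} \left(- \frac{1}{5}\right) \left(-32\right) = \left(- \frac{8}{45}\right) \left(-32\right) = \frac{256}{45}$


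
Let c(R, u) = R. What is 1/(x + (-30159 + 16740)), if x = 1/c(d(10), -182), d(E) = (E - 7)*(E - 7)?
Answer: -9/120770 ≈ -7.4522e-5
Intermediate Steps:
d(E) = (-7 + E)² (d(E) = (-7 + E)*(-7 + E) = (-7 + E)²)
x = ⅑ (x = 1/((-7 + 10)²) = 1/(3²) = 1/9 = ⅑ ≈ 0.11111)
1/(x + (-30159 + 16740)) = 1/(⅑ + (-30159 + 16740)) = 1/(⅑ - 13419) = 1/(-120770/9) = -9/120770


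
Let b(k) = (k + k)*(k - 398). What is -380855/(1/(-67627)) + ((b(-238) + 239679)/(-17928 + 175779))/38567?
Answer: 52266296077439926120/2029279839 ≈ 2.5756e+10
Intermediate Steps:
b(k) = 2*k*(-398 + k) (b(k) = (2*k)*(-398 + k) = 2*k*(-398 + k))
-380855/(1/(-67627)) + ((b(-238) + 239679)/(-17928 + 175779))/38567 = -380855/(1/(-67627)) + ((2*(-238)*(-398 - 238) + 239679)/(-17928 + 175779))/38567 = -380855/(-1/67627) + ((2*(-238)*(-636) + 239679)/157851)*(1/38567) = -380855*(-67627) + ((302736 + 239679)*(1/157851))*(1/38567) = 25756081085 + (542415*(1/157851))*(1/38567) = 25756081085 + (180805/52617)*(1/38567) = 25756081085 + 180805/2029279839 = 52266296077439926120/2029279839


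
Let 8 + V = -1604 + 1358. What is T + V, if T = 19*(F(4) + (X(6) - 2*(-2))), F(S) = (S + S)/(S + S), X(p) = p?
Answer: -45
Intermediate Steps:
F(S) = 1 (F(S) = (2*S)/((2*S)) = (2*S)*(1/(2*S)) = 1)
T = 209 (T = 19*(1 + (6 - 2*(-2))) = 19*(1 + (6 + 4)) = 19*(1 + 10) = 19*11 = 209)
V = -254 (V = -8 + (-1604 + 1358) = -8 - 246 = -254)
T + V = 209 - 254 = -45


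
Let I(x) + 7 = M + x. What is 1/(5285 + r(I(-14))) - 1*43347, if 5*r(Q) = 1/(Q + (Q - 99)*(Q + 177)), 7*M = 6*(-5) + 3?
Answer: -1059047027837307/24431841476 ≈ -43347.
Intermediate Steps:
M = -27/7 (M = (6*(-5) + 3)/7 = (-30 + 3)/7 = (⅐)*(-27) = -27/7 ≈ -3.8571)
I(x) = -76/7 + x (I(x) = -7 + (-27/7 + x) = -76/7 + x)
r(Q) = 1/(5*(Q + (-99 + Q)*(177 + Q))) (r(Q) = 1/(5*(Q + (Q - 99)*(Q + 177))) = 1/(5*(Q + (-99 + Q)*(177 + Q))))
1/(5285 + r(I(-14))) - 1*43347 = 1/(5285 + 1/(5*(-17523 + (-76/7 - 14)² + 79*(-76/7 - 14)))) - 1*43347 = 1/(5285 + 1/(5*(-17523 + (-174/7)² + 79*(-174/7)))) - 43347 = 1/(5285 + 1/(5*(-17523 + 30276/49 - 13746/7))) - 43347 = 1/(5285 + 1/(5*(-924573/49))) - 43347 = 1/(5285 + (⅕)*(-49/924573)) - 43347 = 1/(5285 - 49/4622865) - 43347 = 1/(24431841476/4622865) - 43347 = 4622865/24431841476 - 43347 = -1059047027837307/24431841476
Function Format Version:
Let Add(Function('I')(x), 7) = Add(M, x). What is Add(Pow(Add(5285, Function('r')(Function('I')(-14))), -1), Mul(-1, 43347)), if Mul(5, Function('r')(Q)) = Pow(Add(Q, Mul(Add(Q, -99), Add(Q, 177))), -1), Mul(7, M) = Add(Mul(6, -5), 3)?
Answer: Rational(-1059047027837307, 24431841476) ≈ -43347.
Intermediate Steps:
M = Rational(-27, 7) (M = Mul(Rational(1, 7), Add(Mul(6, -5), 3)) = Mul(Rational(1, 7), Add(-30, 3)) = Mul(Rational(1, 7), -27) = Rational(-27, 7) ≈ -3.8571)
Function('I')(x) = Add(Rational(-76, 7), x) (Function('I')(x) = Add(-7, Add(Rational(-27, 7), x)) = Add(Rational(-76, 7), x))
Function('r')(Q) = Mul(Rational(1, 5), Pow(Add(Q, Mul(Add(-99, Q), Add(177, Q))), -1)) (Function('r')(Q) = Mul(Rational(1, 5), Pow(Add(Q, Mul(Add(Q, -99), Add(Q, 177))), -1)) = Mul(Rational(1, 5), Pow(Add(Q, Mul(Add(-99, Q), Add(177, Q))), -1)))
Add(Pow(Add(5285, Function('r')(Function('I')(-14))), -1), Mul(-1, 43347)) = Add(Pow(Add(5285, Mul(Rational(1, 5), Pow(Add(-17523, Pow(Add(Rational(-76, 7), -14), 2), Mul(79, Add(Rational(-76, 7), -14))), -1))), -1), Mul(-1, 43347)) = Add(Pow(Add(5285, Mul(Rational(1, 5), Pow(Add(-17523, Pow(Rational(-174, 7), 2), Mul(79, Rational(-174, 7))), -1))), -1), -43347) = Add(Pow(Add(5285, Mul(Rational(1, 5), Pow(Add(-17523, Rational(30276, 49), Rational(-13746, 7)), -1))), -1), -43347) = Add(Pow(Add(5285, Mul(Rational(1, 5), Pow(Rational(-924573, 49), -1))), -1), -43347) = Add(Pow(Add(5285, Mul(Rational(1, 5), Rational(-49, 924573))), -1), -43347) = Add(Pow(Add(5285, Rational(-49, 4622865)), -1), -43347) = Add(Pow(Rational(24431841476, 4622865), -1), -43347) = Add(Rational(4622865, 24431841476), -43347) = Rational(-1059047027837307, 24431841476)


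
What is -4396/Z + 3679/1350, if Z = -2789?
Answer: 16195331/3765150 ≈ 4.3014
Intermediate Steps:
-4396/Z + 3679/1350 = -4396/(-2789) + 3679/1350 = -4396*(-1/2789) + 3679*(1/1350) = 4396/2789 + 3679/1350 = 16195331/3765150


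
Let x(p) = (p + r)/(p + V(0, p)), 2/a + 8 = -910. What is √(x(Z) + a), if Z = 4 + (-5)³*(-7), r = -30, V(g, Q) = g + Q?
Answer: 7*√78869154/89658 ≈ 0.69337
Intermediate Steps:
V(g, Q) = Q + g
a = -1/459 (a = 2/(-8 - 910) = 2/(-918) = 2*(-1/918) = -1/459 ≈ -0.0021787)
Z = 879 (Z = 4 - 125*(-7) = 4 + 875 = 879)
x(p) = (-30 + p)/(2*p) (x(p) = (p - 30)/(p + (p + 0)) = (-30 + p)/(p + p) = (-30 + p)/((2*p)) = (-30 + p)*(1/(2*p)) = (-30 + p)/(2*p))
√(x(Z) + a) = √((½)*(-30 + 879)/879 - 1/459) = √((½)*(1/879)*849 - 1/459) = √(283/586 - 1/459) = √(129311/268974) = 7*√78869154/89658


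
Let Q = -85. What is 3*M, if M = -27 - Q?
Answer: 174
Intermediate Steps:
M = 58 (M = -27 - 1*(-85) = -27 + 85 = 58)
3*M = 3*58 = 174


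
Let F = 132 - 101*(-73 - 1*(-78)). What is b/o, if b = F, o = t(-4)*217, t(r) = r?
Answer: 373/868 ≈ 0.42972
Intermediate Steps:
o = -868 (o = -4*217 = -868)
F = -373 (F = 132 - 101*(-73 + 78) = 132 - 101*5 = 132 - 505 = -373)
b = -373
b/o = -373/(-868) = -373*(-1/868) = 373/868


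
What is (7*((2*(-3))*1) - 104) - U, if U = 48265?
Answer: -48411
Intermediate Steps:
(7*((2*(-3))*1) - 104) - U = (7*((2*(-3))*1) - 104) - 1*48265 = (7*(-6*1) - 104) - 48265 = (7*(-6) - 104) - 48265 = (-42 - 104) - 48265 = -146 - 48265 = -48411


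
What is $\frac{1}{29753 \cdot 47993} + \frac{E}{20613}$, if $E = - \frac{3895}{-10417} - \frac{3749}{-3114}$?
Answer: $\frac{6644163043448311}{86799745317709634166} \approx 7.6546 \cdot 10^{-5}$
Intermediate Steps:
$E = \frac{51182363}{32438538}$ ($E = \left(-3895\right) \left(- \frac{1}{10417}\right) - - \frac{3749}{3114} = \frac{3895}{10417} + \frac{3749}{3114} = \frac{51182363}{32438538} \approx 1.5778$)
$\frac{1}{29753 \cdot 47993} + \frac{E}{20613} = \frac{1}{29753 \cdot 47993} + \frac{51182363}{32438538 \cdot 20613} = \frac{1}{29753} \cdot \frac{1}{47993} + \frac{51182363}{32438538} \cdot \frac{1}{20613} = \frac{1}{1427935729} + \frac{51182363}{668655583794} = \frac{6644163043448311}{86799745317709634166}$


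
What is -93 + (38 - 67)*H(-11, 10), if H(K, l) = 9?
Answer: -354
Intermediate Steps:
-93 + (38 - 67)*H(-11, 10) = -93 + (38 - 67)*9 = -93 - 29*9 = -93 - 261 = -354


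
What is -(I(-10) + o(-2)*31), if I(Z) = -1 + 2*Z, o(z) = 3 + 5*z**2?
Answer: -692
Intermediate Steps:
-(I(-10) + o(-2)*31) = -((-1 + 2*(-10)) + (3 + 5*(-2)**2)*31) = -((-1 - 20) + (3 + 5*4)*31) = -(-21 + (3 + 20)*31) = -(-21 + 23*31) = -(-21 + 713) = -1*692 = -692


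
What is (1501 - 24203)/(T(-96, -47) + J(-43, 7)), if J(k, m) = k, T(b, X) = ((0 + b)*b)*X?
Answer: 22702/433195 ≈ 0.052406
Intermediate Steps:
T(b, X) = X*b² (T(b, X) = (b*b)*X = b²*X = X*b²)
(1501 - 24203)/(T(-96, -47) + J(-43, 7)) = (1501 - 24203)/(-47*(-96)² - 43) = -22702/(-47*9216 - 43) = -22702/(-433152 - 43) = -22702/(-433195) = -22702*(-1/433195) = 22702/433195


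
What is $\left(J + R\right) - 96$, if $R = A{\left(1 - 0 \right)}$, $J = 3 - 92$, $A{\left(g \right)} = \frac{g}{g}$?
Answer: $-184$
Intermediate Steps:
$A{\left(g \right)} = 1$
$J = -89$ ($J = 3 - 92 = -89$)
$R = 1$
$\left(J + R\right) - 96 = \left(-89 + 1\right) - 96 = -88 - 96 = -184$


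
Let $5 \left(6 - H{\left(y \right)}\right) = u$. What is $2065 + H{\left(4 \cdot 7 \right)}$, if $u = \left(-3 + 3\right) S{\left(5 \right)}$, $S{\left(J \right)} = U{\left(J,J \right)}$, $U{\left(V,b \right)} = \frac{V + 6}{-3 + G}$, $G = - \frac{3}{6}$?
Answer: $2071$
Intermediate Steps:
$G = - \frac{1}{2}$ ($G = \left(-3\right) \frac{1}{6} = - \frac{1}{2} \approx -0.5$)
$U{\left(V,b \right)} = - \frac{12}{7} - \frac{2 V}{7}$ ($U{\left(V,b \right)} = \frac{V + 6}{-3 - \frac{1}{2}} = \frac{6 + V}{- \frac{7}{2}} = \left(6 + V\right) \left(- \frac{2}{7}\right) = - \frac{12}{7} - \frac{2 V}{7}$)
$S{\left(J \right)} = - \frac{12}{7} - \frac{2 J}{7}$
$u = 0$ ($u = \left(-3 + 3\right) \left(- \frac{12}{7} - \frac{10}{7}\right) = 0 \left(- \frac{12}{7} - \frac{10}{7}\right) = 0 \left(- \frac{22}{7}\right) = 0$)
$H{\left(y \right)} = 6$ ($H{\left(y \right)} = 6 - 0 = 6 + 0 = 6$)
$2065 + H{\left(4 \cdot 7 \right)} = 2065 + 6 = 2071$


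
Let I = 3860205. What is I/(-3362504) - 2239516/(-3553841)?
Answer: -6188173289341/11949804577864 ≈ -0.51785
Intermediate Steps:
I/(-3362504) - 2239516/(-3553841) = 3860205/(-3362504) - 2239516/(-3553841) = 3860205*(-1/3362504) - 2239516*(-1/3553841) = -3860205/3362504 + 2239516/3553841 = -6188173289341/11949804577864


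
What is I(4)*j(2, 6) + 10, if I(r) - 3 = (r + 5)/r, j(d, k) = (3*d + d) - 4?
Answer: 31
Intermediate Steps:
j(d, k) = -4 + 4*d (j(d, k) = 4*d - 4 = -4 + 4*d)
I(r) = 3 + (5 + r)/r (I(r) = 3 + (r + 5)/r = 3 + (5 + r)/r)
I(4)*j(2, 6) + 10 = (4 + 5/4)*(-4 + 4*2) + 10 = (4 + 5*(1/4))*(-4 + 8) + 10 = (4 + 5/4)*4 + 10 = (21/4)*4 + 10 = 21 + 10 = 31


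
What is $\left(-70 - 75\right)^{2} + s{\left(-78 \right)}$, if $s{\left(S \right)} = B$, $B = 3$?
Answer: $21028$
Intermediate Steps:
$s{\left(S \right)} = 3$
$\left(-70 - 75\right)^{2} + s{\left(-78 \right)} = \left(-70 - 75\right)^{2} + 3 = \left(-145\right)^{2} + 3 = 21025 + 3 = 21028$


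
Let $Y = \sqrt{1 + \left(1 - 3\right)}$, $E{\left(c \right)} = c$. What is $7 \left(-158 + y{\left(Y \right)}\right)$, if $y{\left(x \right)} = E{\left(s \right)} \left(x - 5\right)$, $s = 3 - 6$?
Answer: $-1001 - 21 i \approx -1001.0 - 21.0 i$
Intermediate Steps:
$s = -3$ ($s = 3 - 6 = -3$)
$Y = i$ ($Y = \sqrt{1 - 2} = \sqrt{-1} = i \approx 1.0 i$)
$y{\left(x \right)} = 15 - 3 x$ ($y{\left(x \right)} = - 3 \left(x - 5\right) = - 3 \left(-5 + x\right) = 15 - 3 x$)
$7 \left(-158 + y{\left(Y \right)}\right) = 7 \left(-158 + \left(15 - 3 i\right)\right) = 7 \left(-143 - 3 i\right) = -1001 - 21 i$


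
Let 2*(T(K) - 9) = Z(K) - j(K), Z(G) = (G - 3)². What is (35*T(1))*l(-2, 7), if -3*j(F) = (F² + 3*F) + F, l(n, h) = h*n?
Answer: -17395/3 ≈ -5798.3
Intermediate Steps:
Z(G) = (-3 + G)²
j(F) = -4*F/3 - F²/3 (j(F) = -((F² + 3*F) + F)/3 = -(F² + 4*F)/3 = -4*F/3 - F²/3)
T(K) = 9 + (-3 + K)²/2 + K*(4 + K)/6 (T(K) = 9 + ((-3 + K)² - (-1)*K*(4 + K)/3)/2 = 9 + ((-3 + K)² + K*(4 + K)/3)/2 = 9 + ((-3 + K)²/2 + K*(4 + K)/6) = 9 + (-3 + K)²/2 + K*(4 + K)/6)
(35*T(1))*l(-2, 7) = (35*(27/2 - 7/3*1 + (⅔)*1²))*(7*(-2)) = (35*(27/2 - 7/3 + (⅔)*1))*(-14) = (35*(27/2 - 7/3 + ⅔))*(-14) = (35*(71/6))*(-14) = (2485/6)*(-14) = -17395/3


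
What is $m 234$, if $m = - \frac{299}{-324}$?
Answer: $\frac{3887}{18} \approx 215.94$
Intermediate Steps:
$m = \frac{299}{324}$ ($m = \left(-299\right) \left(- \frac{1}{324}\right) = \frac{299}{324} \approx 0.92284$)
$m 234 = \frac{299}{324} \cdot 234 = \frac{3887}{18}$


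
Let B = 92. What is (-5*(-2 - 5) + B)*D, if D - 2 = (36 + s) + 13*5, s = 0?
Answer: 13081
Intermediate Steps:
D = 103 (D = 2 + ((36 + 0) + 13*5) = 2 + (36 + 65) = 2 + 101 = 103)
(-5*(-2 - 5) + B)*D = (-5*(-2 - 5) + 92)*103 = (-5*(-7) + 92)*103 = (35 + 92)*103 = 127*103 = 13081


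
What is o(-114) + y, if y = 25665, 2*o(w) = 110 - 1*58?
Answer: 25691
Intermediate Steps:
o(w) = 26 (o(w) = (110 - 1*58)/2 = (110 - 58)/2 = (½)*52 = 26)
o(-114) + y = 26 + 25665 = 25691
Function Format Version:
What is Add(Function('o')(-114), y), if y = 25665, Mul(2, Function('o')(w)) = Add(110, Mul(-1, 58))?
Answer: 25691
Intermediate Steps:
Function('o')(w) = 26 (Function('o')(w) = Mul(Rational(1, 2), Add(110, Mul(-1, 58))) = Mul(Rational(1, 2), Add(110, -58)) = Mul(Rational(1, 2), 52) = 26)
Add(Function('o')(-114), y) = Add(26, 25665) = 25691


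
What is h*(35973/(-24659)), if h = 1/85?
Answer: -35973/2096015 ≈ -0.017163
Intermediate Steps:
h = 1/85 ≈ 0.011765
h*(35973/(-24659)) = (35973/(-24659))/85 = (35973*(-1/24659))/85 = (1/85)*(-35973/24659) = -35973/2096015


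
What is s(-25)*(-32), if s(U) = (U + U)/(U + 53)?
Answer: 400/7 ≈ 57.143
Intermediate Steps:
s(U) = 2*U/(53 + U) (s(U) = (2*U)/(53 + U) = 2*U/(53 + U))
s(-25)*(-32) = (2*(-25)/(53 - 25))*(-32) = (2*(-25)/28)*(-32) = (2*(-25)*(1/28))*(-32) = -25/14*(-32) = 400/7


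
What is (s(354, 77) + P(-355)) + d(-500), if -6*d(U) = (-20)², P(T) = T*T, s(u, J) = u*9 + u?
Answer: 388495/3 ≈ 1.2950e+5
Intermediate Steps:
s(u, J) = 10*u (s(u, J) = 9*u + u = 10*u)
P(T) = T²
d(U) = -200/3 (d(U) = -⅙*(-20)² = -⅙*400 = -200/3)
(s(354, 77) + P(-355)) + d(-500) = (10*354 + (-355)²) - 200/3 = (3540 + 126025) - 200/3 = 129565 - 200/3 = 388495/3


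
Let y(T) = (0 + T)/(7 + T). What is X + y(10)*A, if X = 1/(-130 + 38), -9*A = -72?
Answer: 7343/1564 ≈ 4.6950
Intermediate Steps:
y(T) = T/(7 + T)
A = 8 (A = -⅑*(-72) = 8)
X = -1/92 (X = 1/(-92) = -1/92 ≈ -0.010870)
X + y(10)*A = -1/92 + (10/(7 + 10))*8 = -1/92 + (10/17)*8 = -1/92 + 80/17 = 7343/1564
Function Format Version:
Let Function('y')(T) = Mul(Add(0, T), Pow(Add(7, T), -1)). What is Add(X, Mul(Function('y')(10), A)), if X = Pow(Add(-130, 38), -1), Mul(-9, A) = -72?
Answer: Rational(7343, 1564) ≈ 4.6950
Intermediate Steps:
Function('y')(T) = Mul(T, Pow(Add(7, T), -1))
A = 8 (A = Mul(Rational(-1, 9), -72) = 8)
X = Rational(-1, 92) (X = Pow(-92, -1) = Rational(-1, 92) ≈ -0.010870)
Add(X, Mul(Function('y')(10), A)) = Add(Rational(-1, 92), Mul(Mul(10, Pow(Add(7, 10), -1)), 8)) = Add(Rational(-1, 92), Mul(Mul(10, Pow(17, -1)), 8)) = Add(Rational(-1, 92), Mul(Mul(10, Rational(1, 17)), 8)) = Add(Rational(-1, 92), Mul(Rational(10, 17), 8)) = Add(Rational(-1, 92), Rational(80, 17)) = Rational(7343, 1564)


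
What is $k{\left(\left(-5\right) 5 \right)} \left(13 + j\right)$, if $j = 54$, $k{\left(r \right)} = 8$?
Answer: $536$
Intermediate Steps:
$k{\left(\left(-5\right) 5 \right)} \left(13 + j\right) = 8 \left(13 + 54\right) = 8 \cdot 67 = 536$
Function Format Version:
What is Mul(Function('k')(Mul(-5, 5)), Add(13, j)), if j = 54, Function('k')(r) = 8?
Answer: 536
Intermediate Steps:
Mul(Function('k')(Mul(-5, 5)), Add(13, j)) = Mul(8, Add(13, 54)) = Mul(8, 67) = 536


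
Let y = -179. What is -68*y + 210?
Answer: 12382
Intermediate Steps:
-68*y + 210 = -68*(-179) + 210 = 12172 + 210 = 12382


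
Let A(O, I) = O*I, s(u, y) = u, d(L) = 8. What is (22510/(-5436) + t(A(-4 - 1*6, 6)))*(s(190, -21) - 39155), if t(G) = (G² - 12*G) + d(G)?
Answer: -457926382285/2718 ≈ -1.6848e+8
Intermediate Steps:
A(O, I) = I*O
t(G) = 8 + G² - 12*G (t(G) = (G² - 12*G) + 8 = 8 + G² - 12*G)
(22510/(-5436) + t(A(-4 - 1*6, 6)))*(s(190, -21) - 39155) = (22510/(-5436) + (8 + (6*(-4 - 1*6))² - 72*(-4 - 1*6)))*(190 - 39155) = (22510*(-1/5436) + (8 + (6*(-4 - 6))² - 72*(-4 - 6)))*(-38965) = (-11255/2718 + (8 + (6*(-10))² - 72*(-10)))*(-38965) = (-11255/2718 + (8 + (-60)² - 12*(-60)))*(-38965) = (-11255/2718 + (8 + 3600 + 720))*(-38965) = (-11255/2718 + 4328)*(-38965) = (11752249/2718)*(-38965) = -457926382285/2718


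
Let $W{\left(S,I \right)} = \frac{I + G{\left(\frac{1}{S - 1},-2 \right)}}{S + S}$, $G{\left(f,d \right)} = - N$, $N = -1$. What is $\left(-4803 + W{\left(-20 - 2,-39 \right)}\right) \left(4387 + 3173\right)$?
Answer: $- \frac{399345660}{11} \approx -3.6304 \cdot 10^{7}$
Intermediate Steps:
$G{\left(f,d \right)} = 1$ ($G{\left(f,d \right)} = \left(-1\right) \left(-1\right) = 1$)
$W{\left(S,I \right)} = \frac{1 + I}{2 S}$ ($W{\left(S,I \right)} = \frac{I + 1}{S + S} = \frac{1 + I}{2 S}$)
$\left(-4803 + W{\left(-20 - 2,-39 \right)}\right) \left(4387 + 3173\right) = \left(-4803 + \frac{1 - 39}{2 \left(-20 - 2\right)}\right) \left(4387 + 3173\right) = \left(-4803 + \frac{1}{2} \frac{1}{-20 - 2} \left(-38\right)\right) 7560 = \left(-4803 + \frac{1}{2} \frac{1}{-22} \left(-38\right)\right) 7560 = \left(-4803 + \frac{1}{2} \left(- \frac{1}{22}\right) \left(-38\right)\right) 7560 = \left(-4803 + \frac{19}{22}\right) 7560 = \left(- \frac{105647}{22}\right) 7560 = - \frac{399345660}{11}$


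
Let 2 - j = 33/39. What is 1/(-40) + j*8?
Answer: 4787/520 ≈ 9.2058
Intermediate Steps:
j = 15/13 (j = 2 - 33/39 = 2 - 1*11/13 = 2 - 11/13 = 15/13 ≈ 1.1538)
1/(-40) + j*8 = 1/(-40) + (15/13)*8 = -1/40 + 120/13 = 4787/520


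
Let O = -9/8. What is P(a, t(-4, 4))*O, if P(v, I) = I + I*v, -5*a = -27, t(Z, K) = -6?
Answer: 216/5 ≈ 43.200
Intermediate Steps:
a = 27/5 (a = -⅕*(-27) = 27/5 ≈ 5.4000)
O = -9/8 (O = -9*⅛ = -9/8 ≈ -1.1250)
P(a, t(-4, 4))*O = -6*(1 + 27/5)*(-9/8) = -6*32/5*(-9/8) = -192/5*(-9/8) = 216/5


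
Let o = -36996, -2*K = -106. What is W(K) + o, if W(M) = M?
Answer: -36943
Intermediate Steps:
K = 53 (K = -1/2*(-106) = 53)
W(K) + o = 53 - 36996 = -36943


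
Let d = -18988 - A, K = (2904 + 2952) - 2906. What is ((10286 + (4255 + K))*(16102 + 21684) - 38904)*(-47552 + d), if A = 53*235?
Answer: -52205901357890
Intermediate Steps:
K = 2950 (K = 5856 - 2906 = 2950)
A = 12455
d = -31443 (d = -18988 - 1*12455 = -18988 - 12455 = -31443)
((10286 + (4255 + K))*(16102 + 21684) - 38904)*(-47552 + d) = ((10286 + (4255 + 2950))*(16102 + 21684) - 38904)*(-47552 - 31443) = ((10286 + 7205)*37786 - 38904)*(-78995) = (17491*37786 - 38904)*(-78995) = (660914926 - 38904)*(-78995) = 660876022*(-78995) = -52205901357890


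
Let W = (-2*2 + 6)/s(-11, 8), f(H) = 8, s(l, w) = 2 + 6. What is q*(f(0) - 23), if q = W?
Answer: -15/4 ≈ -3.7500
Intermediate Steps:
s(l, w) = 8
W = 1/4 (W = (-2*2 + 6)/8 = (-4 + 6)*(1/8) = 2*(1/8) = 1/4 ≈ 0.25000)
q = 1/4 ≈ 0.25000
q*(f(0) - 23) = (8 - 23)/4 = (1/4)*(-15) = -15/4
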